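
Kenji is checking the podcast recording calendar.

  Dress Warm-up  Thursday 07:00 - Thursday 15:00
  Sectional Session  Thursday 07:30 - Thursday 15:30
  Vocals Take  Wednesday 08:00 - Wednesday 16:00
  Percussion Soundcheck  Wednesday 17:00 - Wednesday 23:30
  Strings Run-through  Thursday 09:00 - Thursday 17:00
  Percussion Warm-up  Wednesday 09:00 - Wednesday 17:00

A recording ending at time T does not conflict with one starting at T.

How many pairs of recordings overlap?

Two intervals overlap when each starts before the other ends.
Sorted by start: Vocals Take, Percussion Warm-up, Percussion Soundcheck, Dress Warm-up, Sectional Session, Strings Run-through.
Percussion Warm-up starts before Vocals Take ends → Vocals Take and Percussion Warm-up overlap.
Percussion Soundcheck starts after Vocals Take ends — done with Vocals Take.
Percussion Soundcheck starts exactly when Percussion Warm-up ends (back-to-back, no overlap) — done with Percussion Warm-up.
Dress Warm-up starts after Percussion Soundcheck ends — done with Percussion Soundcheck.
Sectional Session starts before Dress Warm-up ends → Dress Warm-up and Sectional Session overlap.
Strings Run-through starts before Dress Warm-up ends → Dress Warm-up and Strings Run-through overlap.
Strings Run-through starts before Sectional Session ends → Sectional Session and Strings Run-through overlap.
Overlapping pairs: Dress Warm-up & Sectional Session, Dress Warm-up & Strings Run-through, Percussion Warm-up & Vocals Take, Sectional Session & Strings Run-through — 4 in total.

4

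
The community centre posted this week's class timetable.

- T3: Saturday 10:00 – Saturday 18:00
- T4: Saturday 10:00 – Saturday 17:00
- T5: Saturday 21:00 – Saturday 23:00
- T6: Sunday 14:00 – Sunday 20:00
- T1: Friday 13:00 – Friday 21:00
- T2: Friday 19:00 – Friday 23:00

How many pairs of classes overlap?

Sorted by start: T1, T2, T3, T4, T5, T6.
T2 starts before T1 ends → T1 and T2 overlap.
T3 starts after T1 ends — done with T1.
T3 starts after T2 ends — done with T2.
T4 starts before T3 ends → T3 and T4 overlap.
T5 starts after T3 ends — done with T3.
T5 starts after T4 ends — done with T4.
T6 starts after T5 ends.
Overlapping pairs: T1 & T2, T3 & T4 — 2 in total.

2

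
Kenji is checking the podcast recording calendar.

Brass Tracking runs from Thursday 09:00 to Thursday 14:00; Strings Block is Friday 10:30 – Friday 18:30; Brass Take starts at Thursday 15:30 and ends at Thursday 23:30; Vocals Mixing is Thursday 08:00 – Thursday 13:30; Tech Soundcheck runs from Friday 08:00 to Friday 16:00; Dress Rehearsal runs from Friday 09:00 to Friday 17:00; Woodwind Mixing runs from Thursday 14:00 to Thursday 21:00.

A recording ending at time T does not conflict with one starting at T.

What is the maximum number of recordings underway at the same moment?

3

Sort all start/end points and keep a running count:
Thursday 08:00 start Vocals Mixing → 1
Thursday 09:00 start Brass Tracking → 2
Thursday 13:30 end Vocals Mixing → 1
Thursday 14:00 end Brass Tracking → 0
Thursday 14:00 start Woodwind Mixing → 1
Thursday 15:30 start Brass Take → 2
Thursday 21:00 end Woodwind Mixing → 1
Thursday 23:30 end Brass Take → 0
Friday 08:00 start Tech Soundcheck → 1
Friday 09:00 start Dress Rehearsal → 2
Friday 10:30 start Strings Block → 3
Friday 16:00 end Tech Soundcheck → 2
Friday 17:00 end Dress Rehearsal → 1
Friday 18:30 end Strings Block → 0
Peak is 3, at Friday 10:30 (Dress Rehearsal, Strings Block, Tech Soundcheck).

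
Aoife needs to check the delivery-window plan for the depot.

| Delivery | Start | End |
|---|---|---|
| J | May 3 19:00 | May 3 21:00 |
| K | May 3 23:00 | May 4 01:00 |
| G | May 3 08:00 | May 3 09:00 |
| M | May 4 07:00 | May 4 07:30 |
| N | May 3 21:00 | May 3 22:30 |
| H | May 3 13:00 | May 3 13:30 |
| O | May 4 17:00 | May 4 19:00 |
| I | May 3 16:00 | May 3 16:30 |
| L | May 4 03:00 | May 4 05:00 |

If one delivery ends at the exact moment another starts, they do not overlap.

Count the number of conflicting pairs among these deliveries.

Sorted by start: G, H, I, J, N, K, L, M, O.
H starts after G ends — done with G.
I starts after H ends — done with H.
J starts after I ends — done with I.
N starts exactly when J ends (back-to-back, no overlap) — done with J.
K starts after N ends — done with N.
L starts after K ends — done with K.
M starts after L ends — done with L.
O starts after M ends.
No pair overlaps.

0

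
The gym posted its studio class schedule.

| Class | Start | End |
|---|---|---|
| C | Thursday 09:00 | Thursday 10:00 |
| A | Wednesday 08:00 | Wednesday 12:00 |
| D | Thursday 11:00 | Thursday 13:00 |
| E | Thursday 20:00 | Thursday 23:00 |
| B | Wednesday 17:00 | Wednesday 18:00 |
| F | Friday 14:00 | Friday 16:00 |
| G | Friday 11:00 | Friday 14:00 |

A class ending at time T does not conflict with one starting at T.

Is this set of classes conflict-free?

Yes

Sorted by start: A, B, C, D, E, G, F.
B starts after A ends; A is clear from here.
C starts after B ends; B is clear from here.
D starts after C ends; C is clear from here.
E starts after D ends; D is clear from here.
G starts after E ends; E is clear from here.
F starts exactly when G ends (back-to-back, no overlap).
Every pair is clear; the schedule has no overlaps.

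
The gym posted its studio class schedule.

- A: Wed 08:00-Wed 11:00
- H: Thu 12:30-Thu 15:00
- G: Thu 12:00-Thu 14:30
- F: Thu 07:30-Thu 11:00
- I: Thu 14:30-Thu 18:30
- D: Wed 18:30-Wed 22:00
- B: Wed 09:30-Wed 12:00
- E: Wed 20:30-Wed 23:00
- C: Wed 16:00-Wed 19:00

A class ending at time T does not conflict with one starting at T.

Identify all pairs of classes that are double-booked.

Sorted by start: A, B, C, D, E, F, G, H, I.
B starts before A ends → A and B overlap.
C starts after A ends, so nothing later overlaps A either.
C starts after B ends, so nothing later overlaps B either.
D starts before C ends → C and D overlap.
E starts after C ends, so nothing later overlaps C either.
E starts before D ends → D and E overlap.
F starts after D ends, so nothing later overlaps D either.
F starts after E ends, so nothing later overlaps E either.
G starts after F ends, so nothing later overlaps F either.
H starts before G ends → G and H overlap.
I starts exactly when G ends (back-to-back, no overlap).
I starts before H ends → H and I overlap.

A & B, C & D, D & E, G & H, H & I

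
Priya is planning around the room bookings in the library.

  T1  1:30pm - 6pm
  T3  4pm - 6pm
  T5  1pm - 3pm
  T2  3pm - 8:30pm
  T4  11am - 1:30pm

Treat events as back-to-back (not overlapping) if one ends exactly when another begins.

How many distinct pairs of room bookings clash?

5

Sorted by start: T4, T5, T1, T2, T3.
T5 starts before T4 ends → T4 and T5 overlap.
T1 starts exactly when T4 ends (back-to-back, no overlap); T4 is clear from here.
T1 starts before T5 ends → T5 and T1 overlap.
T2 starts exactly when T5 ends (back-to-back, no overlap); T5 is clear from here.
T2 starts before T1 ends → T1 and T2 overlap.
T3 starts before T1 ends → T1 and T3 overlap.
T3 starts before T2 ends → T2 and T3 overlap.
Overlapping pairs: T1 & T2, T1 & T3, T1 & T5, T2 & T3, T4 & T5 — 5 in total.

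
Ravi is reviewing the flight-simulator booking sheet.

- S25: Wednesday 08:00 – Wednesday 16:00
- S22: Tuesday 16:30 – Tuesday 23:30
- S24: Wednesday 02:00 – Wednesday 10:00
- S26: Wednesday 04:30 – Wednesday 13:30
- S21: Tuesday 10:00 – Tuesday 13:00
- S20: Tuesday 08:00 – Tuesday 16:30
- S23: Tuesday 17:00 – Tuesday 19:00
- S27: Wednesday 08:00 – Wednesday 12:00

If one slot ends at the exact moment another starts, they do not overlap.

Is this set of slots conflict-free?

Check each pair: they overlap iff neither finishes before the other starts.
Sorted by start: S20, S21, S22, S23, S24, S26, S25, S27.
S21 starts before S20 ends → S20 and S21 overlap.
That's a conflict, so the schedule is not conflict-free.

No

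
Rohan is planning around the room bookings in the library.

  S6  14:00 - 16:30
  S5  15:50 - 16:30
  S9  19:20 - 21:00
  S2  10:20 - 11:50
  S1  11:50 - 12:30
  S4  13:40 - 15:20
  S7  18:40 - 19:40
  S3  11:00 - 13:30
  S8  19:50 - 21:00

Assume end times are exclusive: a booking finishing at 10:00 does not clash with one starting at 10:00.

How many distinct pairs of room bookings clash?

6

Sorted by start: S2, S3, S1, S4, S6, S5, S7, S9, S8.
S3 starts before S2 ends → S2 and S3 overlap.
S1 starts exactly when S2 ends (back-to-back, no overlap) — done with S2.
S1 starts before S3 ends → S3 and S1 overlap.
S4 starts after S3 ends — done with S3.
S4 starts after S1 ends — done with S1.
S6 starts before S4 ends → S4 and S6 overlap.
S5 starts after S4 ends — done with S4.
S5 starts before S6 ends → S6 and S5 overlap.
S7 starts after S6 ends — done with S6.
S7 starts after S5 ends — done with S5.
S9 starts before S7 ends → S7 and S9 overlap.
S8 starts after S7 ends.
S8 starts before S9 ends → S9 and S8 overlap.
Overlapping pairs: S1 & S3, S2 & S3, S4 & S6, S5 & S6, S7 & S9, S8 & S9 — 6 in total.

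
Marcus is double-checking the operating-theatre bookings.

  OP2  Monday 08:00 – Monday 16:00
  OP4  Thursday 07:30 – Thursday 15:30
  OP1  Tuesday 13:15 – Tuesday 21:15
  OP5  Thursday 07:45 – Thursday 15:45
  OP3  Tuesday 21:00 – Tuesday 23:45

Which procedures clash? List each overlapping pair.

Sorted by start: OP2, OP1, OP3, OP4, OP5.
OP1 starts after OP2 ends; OP2 is clear from here.
OP3 starts before OP1 ends → OP1 and OP3 overlap.
OP4 starts after OP1 ends; OP1 is clear from here.
OP4 starts after OP3 ends; OP3 is clear from here.
OP5 starts before OP4 ends → OP4 and OP5 overlap.

OP1 & OP3, OP4 & OP5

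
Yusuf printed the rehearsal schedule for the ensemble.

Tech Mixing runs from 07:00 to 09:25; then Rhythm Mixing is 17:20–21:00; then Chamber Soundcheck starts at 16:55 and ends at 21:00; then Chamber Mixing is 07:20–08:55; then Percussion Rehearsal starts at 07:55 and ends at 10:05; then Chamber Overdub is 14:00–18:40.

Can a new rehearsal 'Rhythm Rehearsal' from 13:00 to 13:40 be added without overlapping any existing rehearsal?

Yes — the slot is free

Tech Mixing: ends 09:25 at or before Rhythm Rehearsal starts 13:00 → clear.
Chamber Mixing: ends 08:55 at or before Rhythm Rehearsal starts 13:00 → clear.
Percussion Rehearsal: ends 10:05 at or before Rhythm Rehearsal starts 13:00 → clear.
Chamber Overdub: starts 14:00 at or after Rhythm Rehearsal ends 13:40 → clear.
Chamber Soundcheck: starts 16:55 at or after Rhythm Rehearsal ends 13:40 → clear.
Rhythm Mixing: starts 17:20 at or after Rhythm Rehearsal ends 13:40 → clear.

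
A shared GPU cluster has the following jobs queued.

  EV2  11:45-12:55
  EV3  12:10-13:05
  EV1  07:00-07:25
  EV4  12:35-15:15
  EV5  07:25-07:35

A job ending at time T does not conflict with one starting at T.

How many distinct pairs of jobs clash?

3

Two intervals overlap when each starts before the other ends.
Sorted by start: EV1, EV5, EV2, EV3, EV4.
EV5 starts exactly when EV1 ends (back-to-back, no overlap); EV1 is clear from here.
EV2 starts after EV5 ends; EV5 is clear from here.
EV3 starts before EV2 ends → EV2 and EV3 overlap.
EV4 starts before EV2 ends → EV2 and EV4 overlap.
EV4 starts before EV3 ends → EV3 and EV4 overlap.
Overlapping pairs: EV2 & EV3, EV2 & EV4, EV3 & EV4 — 3 in total.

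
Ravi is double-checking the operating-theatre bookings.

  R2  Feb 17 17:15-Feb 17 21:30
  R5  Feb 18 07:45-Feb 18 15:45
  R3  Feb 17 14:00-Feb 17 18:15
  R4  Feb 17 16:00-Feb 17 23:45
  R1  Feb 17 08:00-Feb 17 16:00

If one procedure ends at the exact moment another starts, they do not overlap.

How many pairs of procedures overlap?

4

Sorted by start: R1, R3, R4, R2, R5.
R3 starts before R1 ends → R1 and R3 overlap.
R4 starts exactly when R1 ends (back-to-back, no overlap); R1 is clear from here.
R4 starts before R3 ends → R3 and R4 overlap.
R2 starts before R3 ends → R3 and R2 overlap.
R5 starts after R3 ends.
R2 starts before R4 ends → R4 and R2 overlap.
R5 starts after R4 ends.
R5 starts after R2 ends.
Overlapping pairs: R1 & R3, R2 & R3, R2 & R4, R3 & R4 — 4 in total.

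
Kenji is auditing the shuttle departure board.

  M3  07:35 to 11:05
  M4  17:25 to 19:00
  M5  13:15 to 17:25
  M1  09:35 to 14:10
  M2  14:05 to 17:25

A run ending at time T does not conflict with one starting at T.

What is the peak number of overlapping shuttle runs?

Sweep the timeline, counting +1 at each start and −1 at each end (ends before starts at a tie):
07:35 start M3 → 1
09:35 start M1 → 2
11:05 end M3 → 1
13:15 start M5 → 2
14:05 start M2 → 3
14:10 end M1 → 2
17:25 end M2 → 1
17:25 end M5 → 0
17:25 start M4 → 1
19:00 end M4 → 0
Peak is 3, at 14:05 (M1, M2, M5).

3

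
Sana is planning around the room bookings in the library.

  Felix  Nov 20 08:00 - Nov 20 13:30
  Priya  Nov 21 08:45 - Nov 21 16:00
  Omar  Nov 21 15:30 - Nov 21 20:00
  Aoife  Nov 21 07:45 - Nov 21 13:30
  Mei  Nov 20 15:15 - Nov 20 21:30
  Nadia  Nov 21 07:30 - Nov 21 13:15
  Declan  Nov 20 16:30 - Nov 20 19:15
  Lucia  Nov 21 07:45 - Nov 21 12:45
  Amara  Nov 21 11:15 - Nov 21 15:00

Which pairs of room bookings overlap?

Amara & Aoife, Amara & Lucia, Amara & Nadia, Amara & Priya, Aoife & Lucia, Aoife & Nadia, Aoife & Priya, Declan & Mei, Lucia & Nadia, Lucia & Priya, Nadia & Priya, Omar & Priya

Sorted by start: Felix, Mei, Declan, Nadia, Lucia, Aoife, Priya, Amara, Omar.
Mei starts after Felix ends, so nothing later overlaps Felix either.
Declan starts before Mei ends → Mei and Declan overlap.
Nadia starts after Mei ends, so nothing later overlaps Mei either.
Nadia starts after Declan ends, so nothing later overlaps Declan either.
Lucia starts before Nadia ends → Nadia and Lucia overlap.
Aoife starts before Nadia ends → Nadia and Aoife overlap.
Priya starts before Nadia ends → Nadia and Priya overlap.
Amara starts before Nadia ends → Nadia and Amara overlap.
Omar starts after Nadia ends.
Aoife starts before Lucia ends → Lucia and Aoife overlap.
Priya starts before Lucia ends → Lucia and Priya overlap.
Amara starts before Lucia ends → Lucia and Amara overlap.
Omar starts after Lucia ends.
Priya starts before Aoife ends → Aoife and Priya overlap.
Amara starts before Aoife ends → Aoife and Amara overlap.
Omar starts after Aoife ends.
Amara starts before Priya ends → Priya and Amara overlap.
Omar starts before Priya ends → Priya and Omar overlap.
Omar starts after Amara ends.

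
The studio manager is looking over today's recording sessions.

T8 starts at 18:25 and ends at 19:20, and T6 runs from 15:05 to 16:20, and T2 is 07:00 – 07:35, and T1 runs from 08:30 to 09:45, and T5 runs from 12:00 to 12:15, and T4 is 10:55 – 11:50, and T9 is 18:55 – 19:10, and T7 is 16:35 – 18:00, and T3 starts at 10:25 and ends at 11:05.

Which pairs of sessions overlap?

T3 & T4, T8 & T9

Sorted by start: T2, T1, T3, T4, T5, T6, T7, T8, T9.
T1 starts after T2 ends, so T2 has no further overlaps.
T3 starts after T1 ends, so T1 has no further overlaps.
T4 starts before T3 ends → T3 and T4 overlap.
T5 starts after T3 ends, so T3 has no further overlaps.
T5 starts after T4 ends, so T4 has no further overlaps.
T6 starts after T5 ends, so T5 has no further overlaps.
T7 starts after T6 ends, so T6 has no further overlaps.
T8 starts after T7 ends, so T7 has no further overlaps.
T9 starts before T8 ends → T8 and T9 overlap.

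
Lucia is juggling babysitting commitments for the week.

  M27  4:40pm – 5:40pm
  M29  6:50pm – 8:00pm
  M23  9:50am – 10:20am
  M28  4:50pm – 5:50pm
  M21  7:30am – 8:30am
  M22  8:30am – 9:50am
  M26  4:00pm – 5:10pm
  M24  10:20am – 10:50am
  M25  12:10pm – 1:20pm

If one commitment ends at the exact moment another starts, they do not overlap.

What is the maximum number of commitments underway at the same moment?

Sort all start/end points and keep a running count:
7:30am start M21 → 1
8:30am end M21 → 0
8:30am start M22 → 1
9:50am end M22 → 0
9:50am start M23 → 1
10:20am end M23 → 0
10:20am start M24 → 1
10:50am end M24 → 0
12:10pm start M25 → 1
1:20pm end M25 → 0
4:00pm start M26 → 1
4:40pm start M27 → 2
4:50pm start M28 → 3
5:10pm end M26 → 2
5:40pm end M27 → 1
5:50pm end M28 → 0
6:50pm start M29 → 1
8:00pm end M29 → 0
Peak is 3, at 4:50pm (M26, M27, M28).

3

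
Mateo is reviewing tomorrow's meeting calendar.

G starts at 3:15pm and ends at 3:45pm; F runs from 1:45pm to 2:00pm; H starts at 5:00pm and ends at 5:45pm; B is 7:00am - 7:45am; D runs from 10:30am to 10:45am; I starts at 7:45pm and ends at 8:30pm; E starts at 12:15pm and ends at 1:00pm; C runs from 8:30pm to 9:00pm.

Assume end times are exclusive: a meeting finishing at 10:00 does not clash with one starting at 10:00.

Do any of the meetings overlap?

Sorted by start: B, D, E, F, G, H, I, C.
D starts after B ends, so B has no further overlaps.
E starts after D ends, so D has no further overlaps.
F starts after E ends, so E has no further overlaps.
G starts after F ends, so F has no further overlaps.
H starts after G ends, so G has no further overlaps.
I starts after H ends, so H has no further overlaps.
C starts exactly when I ends (back-to-back, no overlap).
Every pair is clear; the schedule has no overlaps.

No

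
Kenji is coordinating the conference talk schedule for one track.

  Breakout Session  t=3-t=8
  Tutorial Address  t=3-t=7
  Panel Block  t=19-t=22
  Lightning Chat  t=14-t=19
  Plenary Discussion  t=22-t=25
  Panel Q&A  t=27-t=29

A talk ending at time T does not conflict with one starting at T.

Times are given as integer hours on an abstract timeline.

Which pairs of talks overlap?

Breakout Session & Tutorial Address

Sorted by start: Breakout Session, Tutorial Address, Lightning Chat, Panel Block, Plenary Discussion, Panel Q&A.
Tutorial Address starts before Breakout Session ends → Breakout Session and Tutorial Address overlap.
Lightning Chat starts after Breakout Session ends, so Breakout Session has no further overlaps.
Lightning Chat starts after Tutorial Address ends, so Tutorial Address has no further overlaps.
Panel Block starts exactly when Lightning Chat ends (back-to-back, no overlap), so Lightning Chat has no further overlaps.
Plenary Discussion starts exactly when Panel Block ends (back-to-back, no overlap), so Panel Block has no further overlaps.
Panel Q&A starts after Plenary Discussion ends.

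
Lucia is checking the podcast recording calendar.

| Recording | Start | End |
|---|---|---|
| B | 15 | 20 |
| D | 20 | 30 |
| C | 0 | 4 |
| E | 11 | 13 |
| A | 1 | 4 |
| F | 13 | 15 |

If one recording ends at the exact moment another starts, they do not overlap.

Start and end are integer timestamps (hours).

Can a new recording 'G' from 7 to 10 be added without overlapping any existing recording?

C: ends 4 at or before G starts 7 → clear.
A: ends 4 at or before G starts 7 → clear.
E: starts 11 at or after G ends 10 → clear.
F: starts 13 at or after G ends 10 → clear.
B: starts 15 at or after G ends 10 → clear.
D: starts 20 at or after G ends 10 → clear.

Yes — the slot is free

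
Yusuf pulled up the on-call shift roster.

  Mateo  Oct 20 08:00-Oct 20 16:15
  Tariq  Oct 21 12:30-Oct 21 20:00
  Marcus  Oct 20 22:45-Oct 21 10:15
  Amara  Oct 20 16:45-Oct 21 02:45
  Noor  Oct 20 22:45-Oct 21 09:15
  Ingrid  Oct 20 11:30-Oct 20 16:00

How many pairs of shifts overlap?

Sorted by start: Mateo, Ingrid, Amara, Noor, Marcus, Tariq.
Ingrid starts before Mateo ends → Mateo and Ingrid overlap.
Amara starts after Mateo ends; Mateo is clear from here.
Amara starts after Ingrid ends; Ingrid is clear from here.
Noor starts before Amara ends → Amara and Noor overlap.
Marcus starts before Amara ends → Amara and Marcus overlap.
Tariq starts after Amara ends.
Marcus starts before Noor ends → Noor and Marcus overlap.
Tariq starts after Noor ends.
Tariq starts after Marcus ends.
Overlapping pairs: Amara & Marcus, Amara & Noor, Ingrid & Mateo, Marcus & Noor — 4 in total.

4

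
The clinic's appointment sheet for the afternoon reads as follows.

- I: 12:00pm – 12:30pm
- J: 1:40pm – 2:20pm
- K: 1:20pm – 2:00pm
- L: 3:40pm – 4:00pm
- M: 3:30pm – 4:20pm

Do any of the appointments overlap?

Sorted by start: I, K, J, M, L.
K starts after I ends — done with I.
J starts before K ends → K and J overlap.
That's a conflict, so the schedule is not conflict-free.

Yes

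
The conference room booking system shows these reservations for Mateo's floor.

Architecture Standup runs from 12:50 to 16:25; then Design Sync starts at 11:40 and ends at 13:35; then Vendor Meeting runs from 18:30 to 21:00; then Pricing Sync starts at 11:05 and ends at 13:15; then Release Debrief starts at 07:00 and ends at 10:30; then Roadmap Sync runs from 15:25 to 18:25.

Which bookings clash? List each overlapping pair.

Architecture Standup & Design Sync, Architecture Standup & Pricing Sync, Architecture Standup & Roadmap Sync, Design Sync & Pricing Sync

Two intervals overlap when each starts before the other ends.
Sorted by start: Release Debrief, Pricing Sync, Design Sync, Architecture Standup, Roadmap Sync, Vendor Meeting.
Pricing Sync starts after Release Debrief ends, so nothing later overlaps Release Debrief either.
Design Sync starts before Pricing Sync ends → Pricing Sync and Design Sync overlap.
Architecture Standup starts before Pricing Sync ends → Pricing Sync and Architecture Standup overlap.
Roadmap Sync starts after Pricing Sync ends, so nothing later overlaps Pricing Sync either.
Architecture Standup starts before Design Sync ends → Design Sync and Architecture Standup overlap.
Roadmap Sync starts after Design Sync ends, so nothing later overlaps Design Sync either.
Roadmap Sync starts before Architecture Standup ends → Architecture Standup and Roadmap Sync overlap.
Vendor Meeting starts after Architecture Standup ends.
Vendor Meeting starts after Roadmap Sync ends.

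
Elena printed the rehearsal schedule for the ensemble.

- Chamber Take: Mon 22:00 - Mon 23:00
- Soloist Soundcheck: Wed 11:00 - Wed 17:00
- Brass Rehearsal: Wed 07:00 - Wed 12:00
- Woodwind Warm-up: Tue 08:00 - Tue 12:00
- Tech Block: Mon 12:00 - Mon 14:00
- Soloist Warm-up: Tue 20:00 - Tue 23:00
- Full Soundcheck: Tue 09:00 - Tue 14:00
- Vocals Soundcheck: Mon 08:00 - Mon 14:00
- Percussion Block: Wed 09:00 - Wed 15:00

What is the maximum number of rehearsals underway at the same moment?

3

Walk through starts and ends in time order (an end at T is processed before a start at T):
Mon 08:00 start Vocals Soundcheck → 1
Mon 12:00 start Tech Block → 2
Mon 14:00 end Tech Block → 1
Mon 14:00 end Vocals Soundcheck → 0
Mon 22:00 start Chamber Take → 1
Mon 23:00 end Chamber Take → 0
Tue 08:00 start Woodwind Warm-up → 1
Tue 09:00 start Full Soundcheck → 2
Tue 12:00 end Woodwind Warm-up → 1
Tue 14:00 end Full Soundcheck → 0
Tue 20:00 start Soloist Warm-up → 1
Tue 23:00 end Soloist Warm-up → 0
Wed 07:00 start Brass Rehearsal → 1
Wed 09:00 start Percussion Block → 2
Wed 11:00 start Soloist Soundcheck → 3
Wed 12:00 end Brass Rehearsal → 2
Wed 15:00 end Percussion Block → 1
Wed 17:00 end Soloist Soundcheck → 0
Peak is 3, at Wed 11:00 (Brass Rehearsal, Percussion Block, Soloist Soundcheck).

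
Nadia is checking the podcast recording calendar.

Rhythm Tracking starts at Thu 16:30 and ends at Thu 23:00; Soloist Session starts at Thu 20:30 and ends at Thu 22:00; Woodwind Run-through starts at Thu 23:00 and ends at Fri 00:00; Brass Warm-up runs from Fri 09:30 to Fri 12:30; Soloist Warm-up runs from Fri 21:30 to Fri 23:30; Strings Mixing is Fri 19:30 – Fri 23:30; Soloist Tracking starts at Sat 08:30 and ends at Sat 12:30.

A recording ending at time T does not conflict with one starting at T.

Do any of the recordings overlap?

Yes

Sorted by start: Rhythm Tracking, Soloist Session, Woodwind Run-through, Brass Warm-up, Strings Mixing, Soloist Warm-up, Soloist Tracking.
Soloist Session starts before Rhythm Tracking ends → Rhythm Tracking and Soloist Session overlap.
That's a conflict, so the schedule is not conflict-free.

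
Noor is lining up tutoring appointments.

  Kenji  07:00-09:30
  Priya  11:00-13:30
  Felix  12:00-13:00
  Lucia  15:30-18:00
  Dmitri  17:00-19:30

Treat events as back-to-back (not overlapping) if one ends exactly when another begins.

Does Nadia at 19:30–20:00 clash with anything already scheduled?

No — it doesn't clash with anything

Kenji: ends 09:30 at or before Nadia starts 19:30 → clear.
Priya: ends 13:30 at or before Nadia starts 19:30 → clear.
Felix: ends 13:00 at or before Nadia starts 19:30 → clear.
Lucia: ends 18:00 at or before Nadia starts 19:30 → clear.
Dmitri: ends 19:30 at or before Nadia starts 19:30 → clear.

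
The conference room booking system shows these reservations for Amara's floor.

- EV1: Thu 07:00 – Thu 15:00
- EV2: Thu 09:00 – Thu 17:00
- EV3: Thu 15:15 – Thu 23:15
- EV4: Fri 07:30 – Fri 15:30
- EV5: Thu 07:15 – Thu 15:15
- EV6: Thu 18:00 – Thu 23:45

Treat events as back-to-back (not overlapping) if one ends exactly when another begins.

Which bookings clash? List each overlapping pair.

EV1 & EV2, EV1 & EV5, EV2 & EV3, EV2 & EV5, EV3 & EV6

Sorted by start: EV1, EV5, EV2, EV3, EV6, EV4.
EV5 starts before EV1 ends → EV1 and EV5 overlap.
EV2 starts before EV1 ends → EV1 and EV2 overlap.
EV3 starts after EV1 ends — done with EV1.
EV2 starts before EV5 ends → EV5 and EV2 overlap.
EV3 starts exactly when EV5 ends (back-to-back, no overlap) — done with EV5.
EV3 starts before EV2 ends → EV2 and EV3 overlap.
EV6 starts after EV2 ends — done with EV2.
EV6 starts before EV3 ends → EV3 and EV6 overlap.
EV4 starts after EV3 ends.
EV4 starts after EV6 ends.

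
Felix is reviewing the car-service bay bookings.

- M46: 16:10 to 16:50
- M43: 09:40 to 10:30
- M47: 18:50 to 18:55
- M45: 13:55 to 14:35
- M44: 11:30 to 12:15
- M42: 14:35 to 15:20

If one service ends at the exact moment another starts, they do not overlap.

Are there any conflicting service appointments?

Check each pair: they overlap iff neither finishes before the other starts.
Sorted by start: M43, M44, M45, M42, M46, M47.
M44 starts after M43 ends; M43 is clear from here.
M45 starts after M44 ends; M44 is clear from here.
M42 starts exactly when M45 ends (back-to-back, no overlap); M45 is clear from here.
M46 starts after M42 ends; M42 is clear from here.
M47 starts after M46 ends.
Every pair is clear; the schedule has no overlaps.

No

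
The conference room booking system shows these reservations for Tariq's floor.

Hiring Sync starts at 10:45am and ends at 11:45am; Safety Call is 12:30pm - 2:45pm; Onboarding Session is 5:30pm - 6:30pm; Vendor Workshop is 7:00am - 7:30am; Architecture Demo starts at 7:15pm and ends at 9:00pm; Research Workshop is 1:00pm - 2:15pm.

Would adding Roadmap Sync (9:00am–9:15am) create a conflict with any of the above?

Vendor Workshop: ends 7:30am at or before Roadmap Sync starts 9:00am → clear.
Hiring Sync: starts 10:45am at or after Roadmap Sync ends 9:15am → clear.
Safety Call: starts 12:30pm at or after Roadmap Sync ends 9:15am → clear.
Research Workshop: starts 1:00pm at or after Roadmap Sync ends 9:15am → clear.
Onboarding Session: starts 5:30pm at or after Roadmap Sync ends 9:15am → clear.
Architecture Demo: starts 7:15pm at or after Roadmap Sync ends 9:15am → clear.

No — it doesn't clash with anything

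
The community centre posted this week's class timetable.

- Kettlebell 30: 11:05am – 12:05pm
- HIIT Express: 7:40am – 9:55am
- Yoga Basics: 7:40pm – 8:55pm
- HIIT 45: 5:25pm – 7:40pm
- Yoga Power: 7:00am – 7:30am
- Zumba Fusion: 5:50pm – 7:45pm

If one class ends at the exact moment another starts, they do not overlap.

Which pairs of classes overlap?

Sorted by start: Yoga Power, HIIT Express, Kettlebell 30, HIIT 45, Zumba Fusion, Yoga Basics.
HIIT Express starts after Yoga Power ends, so nothing later overlaps Yoga Power either.
Kettlebell 30 starts after HIIT Express ends, so nothing later overlaps HIIT Express either.
HIIT 45 starts after Kettlebell 30 ends, so nothing later overlaps Kettlebell 30 either.
Zumba Fusion starts before HIIT 45 ends → HIIT 45 and Zumba Fusion overlap.
Yoga Basics starts exactly when HIIT 45 ends (back-to-back, no overlap).
Yoga Basics starts before Zumba Fusion ends → Zumba Fusion and Yoga Basics overlap.

HIIT 45 & Zumba Fusion, Yoga Basics & Zumba Fusion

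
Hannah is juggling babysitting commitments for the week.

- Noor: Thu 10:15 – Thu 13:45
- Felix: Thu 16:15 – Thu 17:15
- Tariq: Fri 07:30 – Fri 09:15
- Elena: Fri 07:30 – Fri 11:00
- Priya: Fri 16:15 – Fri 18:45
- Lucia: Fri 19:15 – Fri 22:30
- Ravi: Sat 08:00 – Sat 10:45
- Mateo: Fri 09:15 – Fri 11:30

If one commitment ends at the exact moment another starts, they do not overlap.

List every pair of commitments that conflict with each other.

Elena & Mateo, Elena & Tariq

Sorted by start: Noor, Felix, Tariq, Elena, Mateo, Priya, Lucia, Ravi.
Felix starts after Noor ends — done with Noor.
Tariq starts after Felix ends — done with Felix.
Elena starts before Tariq ends → Tariq and Elena overlap.
Mateo starts exactly when Tariq ends (back-to-back, no overlap) — done with Tariq.
Mateo starts before Elena ends → Elena and Mateo overlap.
Priya starts after Elena ends — done with Elena.
Priya starts after Mateo ends — done with Mateo.
Lucia starts after Priya ends — done with Priya.
Ravi starts after Lucia ends.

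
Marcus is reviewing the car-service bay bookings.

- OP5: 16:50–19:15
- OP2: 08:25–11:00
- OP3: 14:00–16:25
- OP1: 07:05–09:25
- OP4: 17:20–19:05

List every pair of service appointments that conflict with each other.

Sorted by start: OP1, OP2, OP3, OP5, OP4.
OP2 starts before OP1 ends → OP1 and OP2 overlap.
OP3 starts after OP1 ends — done with OP1.
OP3 starts after OP2 ends — done with OP2.
OP5 starts after OP3 ends — done with OP3.
OP4 starts before OP5 ends → OP5 and OP4 overlap.

OP1 & OP2, OP4 & OP5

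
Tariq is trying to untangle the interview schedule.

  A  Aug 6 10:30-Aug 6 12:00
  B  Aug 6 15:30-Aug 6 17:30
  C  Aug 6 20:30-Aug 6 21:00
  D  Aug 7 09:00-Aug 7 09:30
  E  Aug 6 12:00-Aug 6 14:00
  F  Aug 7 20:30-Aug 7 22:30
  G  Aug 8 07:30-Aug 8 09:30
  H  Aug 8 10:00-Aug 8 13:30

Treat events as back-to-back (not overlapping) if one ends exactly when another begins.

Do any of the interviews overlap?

Check each pair: they overlap iff neither finishes before the other starts.
Sorted by start: A, E, B, C, D, F, G, H.
E starts exactly when A ends (back-to-back, no overlap); A is clear from here.
B starts after E ends; E is clear from here.
C starts after B ends; B is clear from here.
D starts after C ends; C is clear from here.
F starts after D ends; D is clear from here.
G starts after F ends; F is clear from here.
H starts after G ends.
Every pair is clear; the schedule has no overlaps.

No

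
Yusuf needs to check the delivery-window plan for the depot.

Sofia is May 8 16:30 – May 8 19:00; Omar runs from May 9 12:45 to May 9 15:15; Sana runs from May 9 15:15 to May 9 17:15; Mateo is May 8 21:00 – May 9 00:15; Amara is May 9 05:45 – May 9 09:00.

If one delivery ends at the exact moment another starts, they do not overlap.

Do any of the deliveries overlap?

Check each pair: they overlap iff neither finishes before the other starts.
Sorted by start: Sofia, Mateo, Amara, Omar, Sana.
Mateo starts after Sofia ends, so nothing later overlaps Sofia either.
Amara starts after Mateo ends, so nothing later overlaps Mateo either.
Omar starts after Amara ends, so nothing later overlaps Amara either.
Sana starts exactly when Omar ends (back-to-back, no overlap).
Every pair is clear; the schedule has no overlaps.

No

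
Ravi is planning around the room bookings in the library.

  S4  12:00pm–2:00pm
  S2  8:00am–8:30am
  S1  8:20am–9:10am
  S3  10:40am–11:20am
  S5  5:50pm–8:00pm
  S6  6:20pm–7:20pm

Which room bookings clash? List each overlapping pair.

S1 & S2, S5 & S6

Sorted by start: S2, S1, S3, S4, S5, S6.
S1 starts before S2 ends → S2 and S1 overlap.
S3 starts after S2 ends — done with S2.
S3 starts after S1 ends — done with S1.
S4 starts after S3 ends — done with S3.
S5 starts after S4 ends — done with S4.
S6 starts before S5 ends → S5 and S6 overlap.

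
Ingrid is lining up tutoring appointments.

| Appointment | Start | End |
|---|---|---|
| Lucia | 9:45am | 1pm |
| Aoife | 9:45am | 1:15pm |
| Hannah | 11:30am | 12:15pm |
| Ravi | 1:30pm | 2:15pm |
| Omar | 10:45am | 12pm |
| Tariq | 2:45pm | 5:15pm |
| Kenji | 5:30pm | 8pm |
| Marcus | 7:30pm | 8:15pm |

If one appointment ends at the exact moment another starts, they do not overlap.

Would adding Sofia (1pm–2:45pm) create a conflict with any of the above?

Lucia: ends 1pm at or before Sofia starts 1pm → clear.
Aoife: starts 9:45am before Sofia ends 2:45pm, and ends 1:15pm after Sofia starts 1pm → overlap.
Omar: ends 12pm at or before Sofia starts 1pm → clear.
Hannah: ends 12:15pm at or before Sofia starts 1pm → clear.
Ravi: starts 1:30pm before Sofia ends 2:45pm, and ends 2:15pm after Sofia starts 1pm → overlap.
Tariq: starts 2:45pm at or after Sofia ends 2:45pm → clear.
Kenji: starts 5:30pm at or after Sofia ends 2:45pm → clear.
Marcus: starts 7:30pm at or after Sofia ends 2:45pm → clear.
Sofia overlaps Aoife, Ravi.

Yes — it overlaps Aoife, Ravi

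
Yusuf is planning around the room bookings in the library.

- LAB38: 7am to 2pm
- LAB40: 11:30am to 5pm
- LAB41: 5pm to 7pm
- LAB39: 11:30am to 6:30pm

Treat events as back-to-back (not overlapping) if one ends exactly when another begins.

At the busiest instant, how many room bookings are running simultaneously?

Sort all start/end points and keep a running count:
7am start LAB38 → 1
11:30am start LAB39 → 2
11:30am start LAB40 → 3
2pm end LAB38 → 2
5pm end LAB40 → 1
5pm start LAB41 → 2
6:30pm end LAB39 → 1
7pm end LAB41 → 0
Peak is 3, at 11:30am (LAB38, LAB39, LAB40).

3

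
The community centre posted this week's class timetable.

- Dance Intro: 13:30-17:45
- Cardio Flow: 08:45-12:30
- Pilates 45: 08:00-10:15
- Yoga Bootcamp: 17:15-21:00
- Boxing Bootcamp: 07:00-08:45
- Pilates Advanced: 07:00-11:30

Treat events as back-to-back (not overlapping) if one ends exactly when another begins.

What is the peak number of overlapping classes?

Sort all start/end points and keep a running count:
07:00 start Boxing Bootcamp → 1
07:00 start Pilates Advanced → 2
08:00 start Pilates 45 → 3
08:45 end Boxing Bootcamp → 2
08:45 start Cardio Flow → 3
10:15 end Pilates 45 → 2
11:30 end Pilates Advanced → 1
12:30 end Cardio Flow → 0
13:30 start Dance Intro → 1
17:15 start Yoga Bootcamp → 2
17:45 end Dance Intro → 1
21:00 end Yoga Bootcamp → 0
Peak is 3, at 08:00 (Boxing Bootcamp, Pilates 45, Pilates Advanced).

3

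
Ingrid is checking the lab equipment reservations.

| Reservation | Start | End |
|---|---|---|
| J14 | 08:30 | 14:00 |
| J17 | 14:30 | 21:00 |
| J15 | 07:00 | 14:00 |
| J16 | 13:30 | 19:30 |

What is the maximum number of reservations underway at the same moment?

Walk through starts and ends in time order (an end at T is processed before a start at T):
07:00 start J15 → 1
08:30 start J14 → 2
13:30 start J16 → 3
14:00 end J14 → 2
14:00 end J15 → 1
14:30 start J17 → 2
19:30 end J16 → 1
21:00 end J17 → 0
Peak is 3, at 13:30 (J14, J15, J16).

3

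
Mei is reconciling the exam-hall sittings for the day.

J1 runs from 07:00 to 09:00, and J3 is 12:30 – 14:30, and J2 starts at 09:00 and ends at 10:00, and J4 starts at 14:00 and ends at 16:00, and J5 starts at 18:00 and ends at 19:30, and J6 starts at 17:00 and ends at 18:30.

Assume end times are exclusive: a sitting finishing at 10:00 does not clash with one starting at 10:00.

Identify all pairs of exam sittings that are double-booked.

J3 & J4, J5 & J6

Sorted by start: J1, J2, J3, J4, J6, J5.
J2 starts exactly when J1 ends (back-to-back, no overlap); J1 is clear from here.
J3 starts after J2 ends; J2 is clear from here.
J4 starts before J3 ends → J3 and J4 overlap.
J6 starts after J3 ends; J3 is clear from here.
J6 starts after J4 ends; J4 is clear from here.
J5 starts before J6 ends → J6 and J5 overlap.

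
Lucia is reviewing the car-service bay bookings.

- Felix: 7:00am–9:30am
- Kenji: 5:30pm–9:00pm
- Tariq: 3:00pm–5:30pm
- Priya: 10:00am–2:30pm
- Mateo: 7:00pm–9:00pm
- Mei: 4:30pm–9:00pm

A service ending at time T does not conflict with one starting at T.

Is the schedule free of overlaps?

No

Sorted by start: Felix, Priya, Tariq, Mei, Kenji, Mateo.
Priya starts after Felix ends, so Felix has no further overlaps.
Tariq starts after Priya ends, so Priya has no further overlaps.
Mei starts before Tariq ends → Tariq and Mei overlap.
That's a conflict, so the schedule is not conflict-free.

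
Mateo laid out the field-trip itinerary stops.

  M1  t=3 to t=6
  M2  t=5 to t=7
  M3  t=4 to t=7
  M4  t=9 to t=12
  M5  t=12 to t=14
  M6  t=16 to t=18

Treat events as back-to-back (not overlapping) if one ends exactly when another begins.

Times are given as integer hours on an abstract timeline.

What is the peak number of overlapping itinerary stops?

Sweep the timeline, counting +1 at each start and −1 at each end (ends before starts at a tie):
t=3 start M1 → 1
t=4 start M3 → 2
t=5 start M2 → 3
t=6 end M1 → 2
t=7 end M2 → 1
t=7 end M3 → 0
t=9 start M4 → 1
t=12 end M4 → 0
t=12 start M5 → 1
t=14 end M5 → 0
t=16 start M6 → 1
t=18 end M6 → 0
Peak is 3, at t=5 (M1, M2, M3).

3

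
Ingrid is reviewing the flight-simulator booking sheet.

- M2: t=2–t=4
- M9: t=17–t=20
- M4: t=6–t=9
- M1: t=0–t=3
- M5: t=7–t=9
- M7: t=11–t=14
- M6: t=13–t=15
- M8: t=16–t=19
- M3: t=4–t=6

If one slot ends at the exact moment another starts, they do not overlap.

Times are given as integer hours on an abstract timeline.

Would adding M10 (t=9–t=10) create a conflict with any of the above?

M1: ends t=3 at or before M10 starts t=9 → clear.
M2: ends t=4 at or before M10 starts t=9 → clear.
M3: ends t=6 at or before M10 starts t=9 → clear.
M4: ends t=9 at or before M10 starts t=9 → clear.
M5: ends t=9 at or before M10 starts t=9 → clear.
M7: starts t=11 at or after M10 ends t=10 → clear.
M6: starts t=13 at or after M10 ends t=10 → clear.
M8: starts t=16 at or after M10 ends t=10 → clear.
M9: starts t=17 at or after M10 ends t=10 → clear.

No — it doesn't clash with anything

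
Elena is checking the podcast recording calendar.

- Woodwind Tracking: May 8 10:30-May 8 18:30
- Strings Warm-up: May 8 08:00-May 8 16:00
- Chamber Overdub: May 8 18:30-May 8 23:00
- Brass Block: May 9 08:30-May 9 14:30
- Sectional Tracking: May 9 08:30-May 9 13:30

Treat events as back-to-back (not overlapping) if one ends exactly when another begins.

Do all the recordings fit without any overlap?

Check each pair: they overlap iff neither finishes before the other starts.
Sorted by start: Strings Warm-up, Woodwind Tracking, Chamber Overdub, Brass Block, Sectional Tracking.
Woodwind Tracking starts before Strings Warm-up ends → Strings Warm-up and Woodwind Tracking overlap.
That's a conflict, so the schedule is not conflict-free.

No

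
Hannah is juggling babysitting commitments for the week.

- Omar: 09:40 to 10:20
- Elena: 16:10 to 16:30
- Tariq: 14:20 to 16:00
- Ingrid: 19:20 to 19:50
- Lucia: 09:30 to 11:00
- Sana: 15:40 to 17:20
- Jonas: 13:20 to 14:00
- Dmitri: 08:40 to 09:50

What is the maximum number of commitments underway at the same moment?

3

Walk through starts and ends in time order (an end at T is processed before a start at T):
08:40 start Dmitri → 1
09:30 start Lucia → 2
09:40 start Omar → 3
09:50 end Dmitri → 2
10:20 end Omar → 1
11:00 end Lucia → 0
13:20 start Jonas → 1
14:00 end Jonas → 0
14:20 start Tariq → 1
15:40 start Sana → 2
16:00 end Tariq → 1
16:10 start Elena → 2
16:30 end Elena → 1
17:20 end Sana → 0
19:20 start Ingrid → 1
19:50 end Ingrid → 0
Peak is 3, at 09:40 (Dmitri, Lucia, Omar).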